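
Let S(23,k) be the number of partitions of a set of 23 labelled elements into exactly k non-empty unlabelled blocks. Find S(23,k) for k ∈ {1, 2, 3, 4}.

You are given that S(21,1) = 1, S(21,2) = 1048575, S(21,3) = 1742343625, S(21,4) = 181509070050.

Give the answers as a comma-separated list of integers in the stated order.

1, 4194303, 15686335501, 2916342574750

r22: T_22,1=1×1+0=1; T_22,2=2×1048575+1=2097151; T_22,3=3×1742343625+1048575=5228079450; T_22,4=4×181509070050+1742343625=727778623825
r23: T_23,1=1×1+0=1; T_23,2=2×2097151+1=4194303; T_23,3=3×5228079450+2097151=15686335501; T_23,4=4×727778623825+5228079450=2916342574750
Read S(23,1) = 1, S(23,2) = 4194303, S(23,3) = 15686335501, S(23,4) = 2916342574750.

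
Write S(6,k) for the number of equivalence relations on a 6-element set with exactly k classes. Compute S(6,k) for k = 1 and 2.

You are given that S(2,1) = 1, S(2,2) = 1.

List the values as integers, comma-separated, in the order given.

row 3: T[3][1]=1·1+0=1  T[3][2]=2·1+1=3
row 4: T[4][1]=1·1+0=1  T[4][2]=2·3+1=7
row 5: T[5][1]=1·1+0=1  T[5][2]=2·7+1=15
row 6: T[6][1]=1·1+0=1  T[6][2]=2·15+1=31
Read S(6,1) = 1, S(6,2) = 31.

1, 31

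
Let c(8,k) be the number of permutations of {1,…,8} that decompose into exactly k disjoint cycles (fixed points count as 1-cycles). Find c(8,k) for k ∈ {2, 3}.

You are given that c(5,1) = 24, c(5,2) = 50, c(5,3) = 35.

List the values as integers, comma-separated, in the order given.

[6] T[6,1]:5*24+0=120 · T[6,2]:5*50+24=274 · T[6,3]:5*35+50=225
[7] T[7,1]:6*120+0=720 · T[7,2]:6*274+120=1764 · T[7,3]:6*225+274=1624
[8] T[8,2]:7*1764+720=13068 · T[8,3]:7*1624+1764=13132
Read c(8,2) = 13068, c(8,3) = 13132.

13068, 13132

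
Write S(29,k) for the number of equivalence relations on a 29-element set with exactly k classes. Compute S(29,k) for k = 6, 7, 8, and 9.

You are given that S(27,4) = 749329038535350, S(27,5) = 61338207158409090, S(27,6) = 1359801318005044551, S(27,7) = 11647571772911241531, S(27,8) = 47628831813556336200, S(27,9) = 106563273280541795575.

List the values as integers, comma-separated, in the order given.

i=28: T(28,5)=749329038535350+5·61338207158409090=307440364830580800 | T(28,6)=61338207158409090+6·1359801318005044551=8220146115188676396 | T(28,7)=1359801318005044551+7·11647571772911241531=82892803728383735268 | T(28,8)=11647571772911241531+8·47628831813556336200=392678226281361931131 | T(28,9)=47628831813556336200+9·106563273280541795575=1006698291338432496375
i=29: T(29,6)=307440364830580800+6·8220146115188676396=49628317055962639176 | T(29,7)=8220146115188676396+7·82892803728383735268=588469772213874823272 | T(29,8)=82892803728383735268+8·392678226281361931131=3224318613979279184316 | T(29,9)=392678226281361931131+9·1006698291338432496375=9452962848327254398506
Read S(29,6) = 49628317055962639176, S(29,7) = 588469772213874823272, S(29,8) = 3224318613979279184316, S(29,9) = 9452962848327254398506.

49628317055962639176, 588469772213874823272, 3224318613979279184316, 9452962848327254398506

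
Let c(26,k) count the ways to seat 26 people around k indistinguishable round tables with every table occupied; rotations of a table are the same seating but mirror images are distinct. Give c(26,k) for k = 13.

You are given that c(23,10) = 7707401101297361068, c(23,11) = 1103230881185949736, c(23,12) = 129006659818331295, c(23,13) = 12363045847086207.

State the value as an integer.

480544558742733545125

row 24: T[24][11]=23·1103230881185949736+7707401101297361068=33081711368574204996  T[24][12]=23·129006659818331295+1103230881185949736=4070384057007569521  T[24][13]=23·12363045847086207+129006659818331295=413356714301314056
row 25: T[25][12]=24·4070384057007569521+33081711368574204996=130770928736755873500  T[25][13]=24·413356714301314056+4070384057007569521=13990945200239106865
row 26: T[26][13]=25·13990945200239106865+130770928736755873500=480544558742733545125
Read c(26,13) = 480544558742733545125.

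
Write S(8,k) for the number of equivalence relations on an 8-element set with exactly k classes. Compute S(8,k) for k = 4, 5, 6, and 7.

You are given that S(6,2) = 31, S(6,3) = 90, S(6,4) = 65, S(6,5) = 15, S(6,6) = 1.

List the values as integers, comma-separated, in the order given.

1701, 1050, 266, 28

[7] T[7,3]:3*90+31=301 · T[7,4]:4*65+90=350 · T[7,5]:5*15+65=140 · T[7,6]:6*1+15=21 · T[7,7]:7*0+1=1
[8] T[8,4]:4*350+301=1701 · T[8,5]:5*140+350=1050 · T[8,6]:6*21+140=266 · T[8,7]:7*1+21=28
Read S(8,4) = 1701, S(8,5) = 1050, S(8,6) = 266, S(8,7) = 28.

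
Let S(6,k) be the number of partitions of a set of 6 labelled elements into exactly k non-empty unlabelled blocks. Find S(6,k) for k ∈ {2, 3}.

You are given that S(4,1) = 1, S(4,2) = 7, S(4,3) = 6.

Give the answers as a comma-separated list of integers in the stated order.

31, 90

row 5: T[5][1]=1·1+0=1  T[5][2]=2·7+1=15  T[5][3]=3·6+7=25
row 6: T[6][2]=2·15+1=31  T[6][3]=3·25+15=90
Read S(6,2) = 31, S(6,3) = 90.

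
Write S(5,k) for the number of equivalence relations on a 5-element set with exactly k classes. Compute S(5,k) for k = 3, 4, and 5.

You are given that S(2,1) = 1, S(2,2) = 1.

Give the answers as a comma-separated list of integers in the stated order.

row 3: T[3][1]=1·1+0=1  T[3][2]=2·1+1=3  T[3][3]=3·0+1=1
row 4: T[4][2]=2·3+1=7  T[4][3]=3·1+3=6  T[4][4]=4·0+1=1
row 5: T[5][3]=3·6+7=25  T[5][4]=4·1+6=10  T[5][5]=5·0+1=1
Read S(5,3) = 25, S(5,4) = 10, S(5,5) = 1.

25, 10, 1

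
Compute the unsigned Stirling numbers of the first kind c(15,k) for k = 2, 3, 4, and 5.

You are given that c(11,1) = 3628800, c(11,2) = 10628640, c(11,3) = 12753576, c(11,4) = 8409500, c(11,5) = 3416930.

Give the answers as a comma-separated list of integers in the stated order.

283465647360, 392156797824, 310989260400, 159721605680

r12: T_12,1=11×3628800+0=39916800; T_12,2=11×10628640+3628800=120543840; T_12,3=11×12753576+10628640=150917976; T_12,4=11×8409500+12753576=105258076; T_12,5=11×3416930+8409500=45995730
r13: T_13,1=12×39916800+0=479001600; T_13,2=12×120543840+39916800=1486442880; T_13,3=12×150917976+120543840=1931559552; T_13,4=12×105258076+150917976=1414014888; T_13,5=12×45995730+105258076=657206836
r14: T_14,1=13×479001600+0=6227020800; T_14,2=13×1486442880+479001600=19802759040; T_14,3=13×1931559552+1486442880=26596717056; T_14,4=13×1414014888+1931559552=20313753096; T_14,5=13×657206836+1414014888=9957703756
r15: T_15,2=14×19802759040+6227020800=283465647360; T_15,3=14×26596717056+19802759040=392156797824; T_15,4=14×20313753096+26596717056=310989260400; T_15,5=14×9957703756+20313753096=159721605680
Read c(15,2) = 283465647360, c(15,3) = 392156797824, c(15,4) = 310989260400, c(15,5) = 159721605680.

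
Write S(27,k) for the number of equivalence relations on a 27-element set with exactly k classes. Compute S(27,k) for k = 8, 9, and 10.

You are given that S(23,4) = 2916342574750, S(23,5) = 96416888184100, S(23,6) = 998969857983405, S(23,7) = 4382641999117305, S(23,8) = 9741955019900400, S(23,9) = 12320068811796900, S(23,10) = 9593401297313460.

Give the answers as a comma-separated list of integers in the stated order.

47628831813556336200, 106563273280541795575, 143197070509423605675

[24] T[24,5]:5*96416888184100+2916342574750=485000783495250 · T[24,6]:6*998969857983405+96416888184100=6090236036084530 · T[24,7]:7*4382641999117305+998969857983405=31677463851804540 · T[24,8]:8*9741955019900400+4382641999117305=82318282158320505 · T[24,9]:9*12320068811796900+9741955019900400=120622574326072500 · T[24,10]:10*9593401297313460+12320068811796900=108254081784931500
[25] T[25,6]:6*6090236036084530+485000783495250=37026417000002430 · T[25,7]:7*31677463851804540+6090236036084530=227832482998716310 · T[25,8]:8*82318282158320505+31677463851804540=690223721118368580 · T[25,9]:9*120622574326072500+82318282158320505=1167921451092973005 · T[25,10]:10*108254081784931500+120622574326072500=1203163392175387500
[26] T[26,7]:7*227832482998716310+37026417000002430=1631853797991016600 · T[26,8]:8*690223721118368580+227832482998716310=5749622251945664950 · T[26,9]:9*1167921451092973005+690223721118368580=11201516780955125625 · T[26,10]:10*1203163392175387500+1167921451092973005=13199555372846848005
[27] T[27,8]:8*5749622251945664950+1631853797991016600=47628831813556336200 · T[27,9]:9*11201516780955125625+5749622251945664950=106563273280541795575 · T[27,10]:10*13199555372846848005+11201516780955125625=143197070509423605675
Read S(27,8) = 47628831813556336200, S(27,9) = 106563273280541795575, S(27,10) = 143197070509423605675.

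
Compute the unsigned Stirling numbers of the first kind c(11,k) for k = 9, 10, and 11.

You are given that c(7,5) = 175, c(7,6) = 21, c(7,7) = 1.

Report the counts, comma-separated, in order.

1320, 55, 1

r8: T_8,6=7×21+175=322; T_8,7=7×1+21=28; T_8,8=7×0+1=1
r9: T_9,7=8×28+322=546; T_9,8=8×1+28=36; T_9,9=8×0+1=1
r10: T_10,8=9×36+546=870; T_10,9=9×1+36=45; T_10,10=9×0+1=1
r11: T_11,9=10×45+870=1320; T_11,10=10×1+45=55; T_11,11=10×0+1=1
Read c(11,9) = 1320, c(11,10) = 55, c(11,11) = 1.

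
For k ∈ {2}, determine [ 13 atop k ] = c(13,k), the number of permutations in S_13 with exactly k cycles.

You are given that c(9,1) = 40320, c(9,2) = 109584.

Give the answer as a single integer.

i=10: T(10,1)=0+9·40320=362880 | T(10,2)=40320+9·109584=1026576
i=11: T(11,1)=0+10·362880=3628800 | T(11,2)=362880+10·1026576=10628640
i=12: T(12,1)=0+11·3628800=39916800 | T(12,2)=3628800+11·10628640=120543840
i=13: T(13,2)=39916800+12·120543840=1486442880
Read c(13,2) = 1486442880.

1486442880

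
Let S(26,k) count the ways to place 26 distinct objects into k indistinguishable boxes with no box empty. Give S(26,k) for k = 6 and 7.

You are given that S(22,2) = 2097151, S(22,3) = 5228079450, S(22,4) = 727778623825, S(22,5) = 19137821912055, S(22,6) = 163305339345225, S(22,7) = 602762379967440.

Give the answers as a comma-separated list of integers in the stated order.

i=23: T(23,3)=2097151+3·5228079450=15686335501 | T(23,4)=5228079450+4·727778623825=2916342574750 | T(23,5)=727778623825+5·19137821912055=96416888184100 | T(23,6)=19137821912055+6·163305339345225=998969857983405 | T(23,7)=163305339345225+7·602762379967440=4382641999117305
i=24: T(24,4)=15686335501+4·2916342574750=11681056634501 | T(24,5)=2916342574750+5·96416888184100=485000783495250 | T(24,6)=96416888184100+6·998969857983405=6090236036084530 | T(24,7)=998969857983405+7·4382641999117305=31677463851804540
i=25: T(25,5)=11681056634501+5·485000783495250=2436684974110751 | T(25,6)=485000783495250+6·6090236036084530=37026417000002430 | T(25,7)=6090236036084530+7·31677463851804540=227832482998716310
i=26: T(26,6)=2436684974110751+6·37026417000002430=224595186974125331 | T(26,7)=37026417000002430+7·227832482998716310=1631853797991016600
Read S(26,6) = 224595186974125331, S(26,7) = 1631853797991016600.

224595186974125331, 1631853797991016600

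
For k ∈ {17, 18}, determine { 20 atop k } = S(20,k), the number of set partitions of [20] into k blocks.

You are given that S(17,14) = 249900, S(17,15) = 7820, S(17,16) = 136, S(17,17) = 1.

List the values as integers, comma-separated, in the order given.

741285, 15675

r18: T_18,15=15×7820+249900=367200; T_18,16=16×136+7820=9996; T_18,17=17×1+136=153; T_18,18=18×0+1=1
r19: T_19,16=16×9996+367200=527136; T_19,17=17×153+9996=12597; T_19,18=18×1+153=171
r20: T_20,17=17×12597+527136=741285; T_20,18=18×171+12597=15675
Read S(20,17) = 741285, S(20,18) = 15675.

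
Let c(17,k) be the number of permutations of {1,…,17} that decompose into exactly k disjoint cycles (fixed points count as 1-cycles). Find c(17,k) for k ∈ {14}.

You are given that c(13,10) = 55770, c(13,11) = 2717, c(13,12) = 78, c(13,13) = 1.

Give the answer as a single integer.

@14  (14,11):2717·13+55770→91091, (14,12):78·13+2717→3731, (14,13):1·13+78→91, (14,14):0·13+1→1
@15  (15,12):3731·14+91091→143325, (15,13):91·14+3731→5005, (15,14):1·14+91→105
@16  (16,13):5005·15+143325→218400, (16,14):105·15+5005→6580
@17  (17,14):6580·16+218400→323680
Read c(17,14) = 323680.

323680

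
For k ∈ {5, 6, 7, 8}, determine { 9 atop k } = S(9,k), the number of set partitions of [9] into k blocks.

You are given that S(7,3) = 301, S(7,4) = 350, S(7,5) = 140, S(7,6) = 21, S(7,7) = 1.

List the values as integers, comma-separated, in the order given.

row 8: T[8][4]=4·350+301=1701  T[8][5]=5·140+350=1050  T[8][6]=6·21+140=266  T[8][7]=7·1+21=28  T[8][8]=8·0+1=1
row 9: T[9][5]=5·1050+1701=6951  T[9][6]=6·266+1050=2646  T[9][7]=7·28+266=462  T[9][8]=8·1+28=36
Read S(9,5) = 6951, S(9,6) = 2646, S(9,7) = 462, S(9,8) = 36.

6951, 2646, 462, 36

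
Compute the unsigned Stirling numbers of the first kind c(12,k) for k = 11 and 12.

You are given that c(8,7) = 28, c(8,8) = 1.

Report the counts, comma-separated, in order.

66, 1

[9] T[9,8]:8*1+28=36 · T[9,9]:8*0+1=1
[10] T[10,9]:9*1+36=45 · T[10,10]:9*0+1=1
[11] T[11,10]:10*1+45=55 · T[11,11]:10*0+1=1
[12] T[12,11]:11*1+55=66 · T[12,12]:11*0+1=1
Read c(12,11) = 66, c(12,12) = 1.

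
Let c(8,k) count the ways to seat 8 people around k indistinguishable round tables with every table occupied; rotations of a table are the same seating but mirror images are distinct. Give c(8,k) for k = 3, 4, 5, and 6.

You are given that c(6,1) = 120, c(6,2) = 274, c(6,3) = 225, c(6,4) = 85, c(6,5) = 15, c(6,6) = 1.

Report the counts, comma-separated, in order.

13132, 6769, 1960, 322

[7] T[7,2]:6*274+120=1764 · T[7,3]:6*225+274=1624 · T[7,4]:6*85+225=735 · T[7,5]:6*15+85=175 · T[7,6]:6*1+15=21
[8] T[8,3]:7*1624+1764=13132 · T[8,4]:7*735+1624=6769 · T[8,5]:7*175+735=1960 · T[8,6]:7*21+175=322
Read c(8,3) = 13132, c(8,4) = 6769, c(8,5) = 1960, c(8,6) = 322.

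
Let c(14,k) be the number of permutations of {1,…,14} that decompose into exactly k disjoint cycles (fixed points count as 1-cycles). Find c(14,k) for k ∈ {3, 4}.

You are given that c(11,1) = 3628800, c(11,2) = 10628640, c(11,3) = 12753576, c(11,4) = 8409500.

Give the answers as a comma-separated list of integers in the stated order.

row 12: T[12][1]=11·3628800+0=39916800  T[12][2]=11·10628640+3628800=120543840  T[12][3]=11·12753576+10628640=150917976  T[12][4]=11·8409500+12753576=105258076
row 13: T[13][2]=12·120543840+39916800=1486442880  T[13][3]=12·150917976+120543840=1931559552  T[13][4]=12·105258076+150917976=1414014888
row 14: T[14][3]=13·1931559552+1486442880=26596717056  T[14][4]=13·1414014888+1931559552=20313753096
Read c(14,3) = 26596717056, c(14,4) = 20313753096.

26596717056, 20313753096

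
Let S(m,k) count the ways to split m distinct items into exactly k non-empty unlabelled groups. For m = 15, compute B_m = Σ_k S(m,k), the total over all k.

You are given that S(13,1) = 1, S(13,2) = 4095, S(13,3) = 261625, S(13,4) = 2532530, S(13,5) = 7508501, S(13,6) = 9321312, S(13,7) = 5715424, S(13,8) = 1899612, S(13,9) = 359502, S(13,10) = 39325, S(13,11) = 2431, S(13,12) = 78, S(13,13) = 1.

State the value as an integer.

r14: T_14,1=1×1+0=1; T_14,2=2×4095+1=8191; T_14,3=3×261625+4095=788970; T_14,4=4×2532530+261625=10391745; T_14,5=5×7508501+2532530=40075035; T_14,6=6×9321312+7508501=63436373; T_14,7=7×5715424+9321312=49329280; T_14,8=8×1899612+5715424=20912320; T_14,9=9×359502+1899612=5135130; T_14,10=10×39325+359502=752752; T_14,11=11×2431+39325=66066; T_14,12=12×78+2431=3367; T_14,13=13×1+78=91; T_14,14=14×0+1=1
r15: T_15,1=1×1+0=1; T_15,2=2×8191+1=16383; T_15,3=3×788970+8191=2375101; T_15,4=4×10391745+788970=42355950; T_15,5=5×40075035+10391745=210766920; T_15,6=6×63436373+40075035=420693273; T_15,7=7×49329280+63436373=408741333; T_15,8=8×20912320+49329280=216627840; T_15,9=9×5135130+20912320=67128490; T_15,10=10×752752+5135130=12662650; T_15,11=11×66066+752752=1479478; T_15,12=12×3367+66066=106470; T_15,13=13×91+3367=4550; T_15,14=14×1+91=105; T_15,15=15×0+1=1
B_15 = ΣS(15,k) = 1+16383+2375101+42355950+210766920+420693273+408741333+216627840+67128490+12662650+1479478+106470+4550+105+1 = 1382958545

1382958545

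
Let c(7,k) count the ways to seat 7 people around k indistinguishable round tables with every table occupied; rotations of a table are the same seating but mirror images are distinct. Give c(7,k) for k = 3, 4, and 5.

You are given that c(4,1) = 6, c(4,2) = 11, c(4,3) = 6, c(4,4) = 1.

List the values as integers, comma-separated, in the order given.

@5  (5,1):6·4+0→24, (5,2):11·4+6→50, (5,3):6·4+11→35, (5,4):1·4+6→10, (5,5):0·4+1→1
@6  (6,2):50·5+24→274, (6,3):35·5+50→225, (6,4):10·5+35→85, (6,5):1·5+10→15
@7  (7,3):225·6+274→1624, (7,4):85·6+225→735, (7,5):15·6+85→175
Read c(7,3) = 1624, c(7,4) = 735, c(7,5) = 175.

1624, 735, 175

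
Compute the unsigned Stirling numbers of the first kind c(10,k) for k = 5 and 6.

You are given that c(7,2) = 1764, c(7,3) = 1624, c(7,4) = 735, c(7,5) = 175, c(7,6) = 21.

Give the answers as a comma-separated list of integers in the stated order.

269325, 63273

i=8: T(8,3)=1764+7·1624=13132 | T(8,4)=1624+7·735=6769 | T(8,5)=735+7·175=1960 | T(8,6)=175+7·21=322
i=9: T(9,4)=13132+8·6769=67284 | T(9,5)=6769+8·1960=22449 | T(9,6)=1960+8·322=4536
i=10: T(10,5)=67284+9·22449=269325 | T(10,6)=22449+9·4536=63273
Read c(10,5) = 269325, c(10,6) = 63273.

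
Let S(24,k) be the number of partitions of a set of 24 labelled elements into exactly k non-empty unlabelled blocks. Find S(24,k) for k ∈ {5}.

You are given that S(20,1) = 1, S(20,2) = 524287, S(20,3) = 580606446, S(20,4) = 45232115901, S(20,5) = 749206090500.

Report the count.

485000783495250

[21] T[21,2]:2*524287+1=1048575 · T[21,3]:3*580606446+524287=1742343625 · T[21,4]:4*45232115901+580606446=181509070050 · T[21,5]:5*749206090500+45232115901=3791262568401
[22] T[22,3]:3*1742343625+1048575=5228079450 · T[22,4]:4*181509070050+1742343625=727778623825 · T[22,5]:5*3791262568401+181509070050=19137821912055
[23] T[23,4]:4*727778623825+5228079450=2916342574750 · T[23,5]:5*19137821912055+727778623825=96416888184100
[24] T[24,5]:5*96416888184100+2916342574750=485000783495250
Read S(24,5) = 485000783495250.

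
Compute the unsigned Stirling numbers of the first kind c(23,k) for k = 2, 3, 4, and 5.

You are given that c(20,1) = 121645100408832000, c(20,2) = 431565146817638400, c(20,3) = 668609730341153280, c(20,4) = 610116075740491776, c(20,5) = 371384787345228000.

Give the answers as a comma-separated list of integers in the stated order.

4148476779335454720000, 6756146673770930688000, 6548684852703068697600, 4280722865357147142912

r21: T_21,1=20×121645100408832000+0=2432902008176640000; T_21,2=20×431565146817638400+121645100408832000=8752948036761600000; T_21,3=20×668609730341153280+431565146817638400=13803759753640704000; T_21,4=20×610116075740491776+668609730341153280=12870931245150988800; T_21,5=20×371384787345228000+610116075740491776=8037811822645051776
r22: T_22,1=21×2432902008176640000+0=51090942171709440000; T_22,2=21×8752948036761600000+2432902008176640000=186244810780170240000; T_22,3=21×13803759753640704000+8752948036761600000=298631902863216384000; T_22,4=21×12870931245150988800+13803759753640704000=284093315901811468800; T_22,5=21×8037811822645051776+12870931245150988800=181664979520697076096
r23: T_23,2=22×186244810780170240000+51090942171709440000=4148476779335454720000; T_23,3=22×298631902863216384000+186244810780170240000=6756146673770930688000; T_23,4=22×284093315901811468800+298631902863216384000=6548684852703068697600; T_23,5=22×181664979520697076096+284093315901811468800=4280722865357147142912
Read c(23,2) = 4148476779335454720000, c(23,3) = 6756146673770930688000, c(23,4) = 6548684852703068697600, c(23,5) = 4280722865357147142912.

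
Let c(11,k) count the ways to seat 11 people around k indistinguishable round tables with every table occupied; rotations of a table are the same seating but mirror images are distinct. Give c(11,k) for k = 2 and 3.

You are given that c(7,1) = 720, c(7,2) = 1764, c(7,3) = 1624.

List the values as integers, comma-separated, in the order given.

10628640, 12753576

r8: T_8,1=7×720+0=5040; T_8,2=7×1764+720=13068; T_8,3=7×1624+1764=13132
r9: T_9,1=8×5040+0=40320; T_9,2=8×13068+5040=109584; T_9,3=8×13132+13068=118124
r10: T_10,1=9×40320+0=362880; T_10,2=9×109584+40320=1026576; T_10,3=9×118124+109584=1172700
r11: T_11,2=10×1026576+362880=10628640; T_11,3=10×1172700+1026576=12753576
Read c(11,2) = 10628640, c(11,3) = 12753576.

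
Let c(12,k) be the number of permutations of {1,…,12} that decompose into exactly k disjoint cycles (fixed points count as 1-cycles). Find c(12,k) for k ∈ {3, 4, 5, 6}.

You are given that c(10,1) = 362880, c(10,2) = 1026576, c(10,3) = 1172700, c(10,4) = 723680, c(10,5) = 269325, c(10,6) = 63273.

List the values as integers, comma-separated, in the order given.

row 11: T[11][2]=10·1026576+362880=10628640  T[11][3]=10·1172700+1026576=12753576  T[11][4]=10·723680+1172700=8409500  T[11][5]=10·269325+723680=3416930  T[11][6]=10·63273+269325=902055
row 12: T[12][3]=11·12753576+10628640=150917976  T[12][4]=11·8409500+12753576=105258076  T[12][5]=11·3416930+8409500=45995730  T[12][6]=11·902055+3416930=13339535
Read c(12,3) = 150917976, c(12,4) = 105258076, c(12,5) = 45995730, c(12,6) = 13339535.

150917976, 105258076, 45995730, 13339535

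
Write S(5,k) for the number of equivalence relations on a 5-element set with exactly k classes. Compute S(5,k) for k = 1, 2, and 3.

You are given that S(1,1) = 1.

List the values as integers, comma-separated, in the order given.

row 2: T[2][1]=1·1+0=1  T[2][2]=2·0+1=1
row 3: T[3][1]=1·1+0=1  T[3][2]=2·1+1=3  T[3][3]=3·0+1=1
row 4: T[4][1]=1·1+0=1  T[4][2]=2·3+1=7  T[4][3]=3·1+3=6
row 5: T[5][1]=1·1+0=1  T[5][2]=2·7+1=15  T[5][3]=3·6+7=25
Read S(5,1) = 1, S(5,2) = 15, S(5,3) = 25.

1, 15, 25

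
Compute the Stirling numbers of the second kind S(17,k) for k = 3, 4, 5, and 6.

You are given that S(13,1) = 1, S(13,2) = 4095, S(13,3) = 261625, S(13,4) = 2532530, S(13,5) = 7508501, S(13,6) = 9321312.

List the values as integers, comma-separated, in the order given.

21457825, 694337290, 5652751651, 17505749898

r14: T_14,1=1×1+0=1; T_14,2=2×4095+1=8191; T_14,3=3×261625+4095=788970; T_14,4=4×2532530+261625=10391745; T_14,5=5×7508501+2532530=40075035; T_14,6=6×9321312+7508501=63436373
r15: T_15,1=1×1+0=1; T_15,2=2×8191+1=16383; T_15,3=3×788970+8191=2375101; T_15,4=4×10391745+788970=42355950; T_15,5=5×40075035+10391745=210766920; T_15,6=6×63436373+40075035=420693273
r16: T_16,2=2×16383+1=32767; T_16,3=3×2375101+16383=7141686; T_16,4=4×42355950+2375101=171798901; T_16,5=5×210766920+42355950=1096190550; T_16,6=6×420693273+210766920=2734926558
r17: T_17,3=3×7141686+32767=21457825; T_17,4=4×171798901+7141686=694337290; T_17,5=5×1096190550+171798901=5652751651; T_17,6=6×2734926558+1096190550=17505749898
Read S(17,3) = 21457825, S(17,4) = 694337290, S(17,5) = 5652751651, S(17,6) = 17505749898.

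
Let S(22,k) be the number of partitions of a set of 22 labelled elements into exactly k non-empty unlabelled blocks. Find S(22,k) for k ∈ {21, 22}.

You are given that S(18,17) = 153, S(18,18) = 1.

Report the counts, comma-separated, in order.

r19: T_19,18=18×1+153=171; T_19,19=19×0+1=1
r20: T_20,19=19×1+171=190; T_20,20=20×0+1=1
r21: T_21,20=20×1+190=210; T_21,21=21×0+1=1
r22: T_22,21=21×1+210=231; T_22,22=22×0+1=1
Read S(22,21) = 231, S(22,22) = 1.

231, 1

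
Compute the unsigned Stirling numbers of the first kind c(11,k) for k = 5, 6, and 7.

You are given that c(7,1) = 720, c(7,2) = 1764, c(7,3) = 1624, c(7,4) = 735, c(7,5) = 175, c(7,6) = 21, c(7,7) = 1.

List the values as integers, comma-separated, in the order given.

r8: T_8,2=7×1764+720=13068; T_8,3=7×1624+1764=13132; T_8,4=7×735+1624=6769; T_8,5=7×175+735=1960; T_8,6=7×21+175=322; T_8,7=7×1+21=28
r9: T_9,3=8×13132+13068=118124; T_9,4=8×6769+13132=67284; T_9,5=8×1960+6769=22449; T_9,6=8×322+1960=4536; T_9,7=8×28+322=546
r10: T_10,4=9×67284+118124=723680; T_10,5=9×22449+67284=269325; T_10,6=9×4536+22449=63273; T_10,7=9×546+4536=9450
r11: T_11,5=10×269325+723680=3416930; T_11,6=10×63273+269325=902055; T_11,7=10×9450+63273=157773
Read c(11,5) = 3416930, c(11,6) = 902055, c(11,7) = 157773.

3416930, 902055, 157773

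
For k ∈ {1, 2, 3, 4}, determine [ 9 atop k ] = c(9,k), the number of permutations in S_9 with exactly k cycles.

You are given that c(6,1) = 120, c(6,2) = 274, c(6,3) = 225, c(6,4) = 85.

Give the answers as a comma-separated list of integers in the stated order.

40320, 109584, 118124, 67284

row 7: T[7][1]=6·120+0=720  T[7][2]=6·274+120=1764  T[7][3]=6·225+274=1624  T[7][4]=6·85+225=735
row 8: T[8][1]=7·720+0=5040  T[8][2]=7·1764+720=13068  T[8][3]=7·1624+1764=13132  T[8][4]=7·735+1624=6769
row 9: T[9][1]=8·5040+0=40320  T[9][2]=8·13068+5040=109584  T[9][3]=8·13132+13068=118124  T[9][4]=8·6769+13132=67284
Read c(9,1) = 40320, c(9,2) = 109584, c(9,3) = 118124, c(9,4) = 67284.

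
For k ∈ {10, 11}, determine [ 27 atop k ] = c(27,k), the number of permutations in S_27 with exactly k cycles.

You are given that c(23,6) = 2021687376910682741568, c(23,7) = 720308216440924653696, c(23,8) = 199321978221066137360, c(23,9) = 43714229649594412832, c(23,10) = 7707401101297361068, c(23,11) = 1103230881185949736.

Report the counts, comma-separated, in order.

i=24: T(24,7)=2021687376910682741568+23·720308216440924653696=18588776355051949776576 | T(24,8)=720308216440924653696+23·199321978221066137360=5304713715525445812976 | T(24,9)=199321978221066137360+23·43714229649594412832=1204749260161737632496 | T(24,10)=43714229649594412832+23·7707401101297361068=220984454979433717396 | T(24,11)=7707401101297361068+23·1103230881185949736=33081711368574204996
i=25: T(25,8)=18588776355051949776576+24·5304713715525445812976=145901905527662649288000 | T(25,9)=5304713715525445812976+24·1204749260161737632496=34218695959407148992880 | T(25,10)=1204749260161737632496+24·220984454979433717396=6508376179668146850000 | T(25,11)=220984454979433717396+24·33081711368574204996=1014945527825214637300
i=26: T(26,9)=145901905527662649288000+25·34218695959407148992880=1001369304512841374110000 | T(26,10)=34218695959407148992880+25·6508376179668146850000=196928100451110820242880 | T(26,11)=6508376179668146850000+25·1014945527825214637300=31882014375298512782500
i=27: T(27,10)=1001369304512841374110000+26·196928100451110820242880=6121499916241722700424880 | T(27,11)=196928100451110820242880+26·31882014375298512782500=1025860474208872152587880
Read c(27,10) = 6121499916241722700424880, c(27,11) = 1025860474208872152587880.

6121499916241722700424880, 1025860474208872152587880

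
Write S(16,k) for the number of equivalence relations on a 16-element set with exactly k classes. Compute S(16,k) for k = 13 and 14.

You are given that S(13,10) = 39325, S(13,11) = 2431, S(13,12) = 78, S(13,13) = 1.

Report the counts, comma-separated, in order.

165620, 6020

@14  (14,11):2431·11+39325→66066, (14,12):78·12+2431→3367, (14,13):1·13+78→91, (14,14):0·14+1→1
@15  (15,12):3367·12+66066→106470, (15,13):91·13+3367→4550, (15,14):1·14+91→105
@16  (16,13):4550·13+106470→165620, (16,14):105·14+4550→6020
Read S(16,13) = 165620, S(16,14) = 6020.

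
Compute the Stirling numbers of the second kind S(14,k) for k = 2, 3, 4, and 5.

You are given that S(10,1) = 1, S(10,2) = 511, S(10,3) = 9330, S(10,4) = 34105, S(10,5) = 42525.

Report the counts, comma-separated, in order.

i=11: T(11,1)=0+1·1=1 | T(11,2)=1+2·511=1023 | T(11,3)=511+3·9330=28501 | T(11,4)=9330+4·34105=145750 | T(11,5)=34105+5·42525=246730
i=12: T(12,1)=0+1·1=1 | T(12,2)=1+2·1023=2047 | T(12,3)=1023+3·28501=86526 | T(12,4)=28501+4·145750=611501 | T(12,5)=145750+5·246730=1379400
i=13: T(13,1)=0+1·1=1 | T(13,2)=1+2·2047=4095 | T(13,3)=2047+3·86526=261625 | T(13,4)=86526+4·611501=2532530 | T(13,5)=611501+5·1379400=7508501
i=14: T(14,2)=1+2·4095=8191 | T(14,3)=4095+3·261625=788970 | T(14,4)=261625+4·2532530=10391745 | T(14,5)=2532530+5·7508501=40075035
Read S(14,2) = 8191, S(14,3) = 788970, S(14,4) = 10391745, S(14,5) = 40075035.

8191, 788970, 10391745, 40075035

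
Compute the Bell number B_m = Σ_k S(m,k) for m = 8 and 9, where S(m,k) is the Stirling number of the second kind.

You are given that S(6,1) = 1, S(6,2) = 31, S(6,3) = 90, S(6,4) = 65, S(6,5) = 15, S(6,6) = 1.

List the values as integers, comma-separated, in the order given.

4140, 21147

r7: T_7,1=1×1+0=1; T_7,2=2×31+1=63; T_7,3=3×90+31=301; T_7,4=4×65+90=350; T_7,5=5×15+65=140; T_7,6=6×1+15=21; T_7,7=7×0+1=1
r8: T_8,1=1×1+0=1; T_8,2=2×63+1=127; T_8,3=3×301+63=966; T_8,4=4×350+301=1701; T_8,5=5×140+350=1050; T_8,6=6×21+140=266; T_8,7=7×1+21=28; T_8,8=8×0+1=1
r9: T_9,1=1×1+0=1; T_9,2=2×127+1=255; T_9,3=3×966+127=3025; T_9,4=4×1701+966=7770; T_9,5=5×1050+1701=6951; T_9,6=6×266+1050=2646; T_9,7=7×28+266=462; T_9,8=8×1+28=36; T_9,9=9×0+1=1
B_8 = ΣS(8,k) = 1+127+966+1701+1050+266+28+1 = 4140
B_9 = ΣS(9,k) = 1+255+3025+7770+6951+2646+462+36+1 = 21147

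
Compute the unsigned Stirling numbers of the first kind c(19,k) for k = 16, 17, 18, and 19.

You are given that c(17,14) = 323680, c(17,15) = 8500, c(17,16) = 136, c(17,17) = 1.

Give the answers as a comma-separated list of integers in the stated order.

662796, 13566, 171, 1

i=18: T(18,15)=323680+17·8500=468180 | T(18,16)=8500+17·136=10812 | T(18,17)=136+17·1=153 | T(18,18)=1+17·0=1
i=19: T(19,16)=468180+18·10812=662796 | T(19,17)=10812+18·153=13566 | T(19,18)=153+18·1=171 | T(19,19)=1+18·0=1
Read c(19,16) = 662796, c(19,17) = 13566, c(19,18) = 171, c(19,19) = 1.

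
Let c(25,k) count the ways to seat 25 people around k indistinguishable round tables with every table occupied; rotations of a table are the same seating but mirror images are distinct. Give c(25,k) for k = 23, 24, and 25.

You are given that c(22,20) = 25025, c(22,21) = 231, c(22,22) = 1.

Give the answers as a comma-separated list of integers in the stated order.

i=23: T(23,21)=25025+22·231=30107 | T(23,22)=231+22·1=253 | T(23,23)=1+22·0=1
i=24: T(24,22)=30107+23·253=35926 | T(24,23)=253+23·1=276 | T(24,24)=1+23·0=1
i=25: T(25,23)=35926+24·276=42550 | T(25,24)=276+24·1=300 | T(25,25)=1+24·0=1
Read c(25,23) = 42550, c(25,24) = 300, c(25,25) = 1.

42550, 300, 1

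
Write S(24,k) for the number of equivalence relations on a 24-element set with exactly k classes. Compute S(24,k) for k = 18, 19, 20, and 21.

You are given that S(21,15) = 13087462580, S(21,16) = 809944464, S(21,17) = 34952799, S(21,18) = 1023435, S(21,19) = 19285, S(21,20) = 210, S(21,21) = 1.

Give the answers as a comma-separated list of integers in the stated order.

[22] T[22,16]:16*809944464+13087462580=26046574004 · T[22,17]:17*34952799+809944464=1404142047 · T[22,18]:18*1023435+34952799=53374629 · T[22,19]:19*19285+1023435=1389850 · T[22,20]:20*210+19285=23485 · T[22,21]:21*1+210=231
[23] T[23,17]:17*1404142047+26046574004=49916988803 · T[23,18]:18*53374629+1404142047=2364885369 · T[23,19]:19*1389850+53374629=79781779 · T[23,20]:20*23485+1389850=1859550 · T[23,21]:21*231+23485=28336
[24] T[24,18]:18*2364885369+49916988803=92484925445 · T[24,19]:19*79781779+2364885369=3880739170 · T[24,20]:20*1859550+79781779=116972779 · T[24,21]:21*28336+1859550=2454606
Read S(24,18) = 92484925445, S(24,19) = 3880739170, S(24,20) = 116972779, S(24,21) = 2454606.

92484925445, 3880739170, 116972779, 2454606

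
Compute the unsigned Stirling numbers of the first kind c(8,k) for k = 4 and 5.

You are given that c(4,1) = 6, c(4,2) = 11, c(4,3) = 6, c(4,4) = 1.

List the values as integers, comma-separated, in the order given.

@5  (5,1):6·4+0→24, (5,2):11·4+6→50, (5,3):6·4+11→35, (5,4):1·4+6→10, (5,5):0·4+1→1
@6  (6,2):50·5+24→274, (6,3):35·5+50→225, (6,4):10·5+35→85, (6,5):1·5+10→15
@7  (7,3):225·6+274→1624, (7,4):85·6+225→735, (7,5):15·6+85→175
@8  (8,4):735·7+1624→6769, (8,5):175·7+735→1960
Read c(8,4) = 6769, c(8,5) = 1960.

6769, 1960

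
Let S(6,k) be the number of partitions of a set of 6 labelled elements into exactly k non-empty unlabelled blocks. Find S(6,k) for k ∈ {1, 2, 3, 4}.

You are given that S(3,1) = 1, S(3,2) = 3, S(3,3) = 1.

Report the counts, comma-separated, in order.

row 4: T[4][1]=1·1+0=1  T[4][2]=2·3+1=7  T[4][3]=3·1+3=6  T[4][4]=4·0+1=1
row 5: T[5][1]=1·1+0=1  T[5][2]=2·7+1=15  T[5][3]=3·6+7=25  T[5][4]=4·1+6=10
row 6: T[6][1]=1·1+0=1  T[6][2]=2·15+1=31  T[6][3]=3·25+15=90  T[6][4]=4·10+25=65
Read S(6,1) = 1, S(6,2) = 31, S(6,3) = 90, S(6,4) = 65.

1, 31, 90, 65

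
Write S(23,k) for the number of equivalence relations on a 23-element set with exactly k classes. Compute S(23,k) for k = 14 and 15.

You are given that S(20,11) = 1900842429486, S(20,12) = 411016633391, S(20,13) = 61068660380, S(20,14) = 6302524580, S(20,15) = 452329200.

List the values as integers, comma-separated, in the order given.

68629175807115, 8479404429331

i=21: T(21,12)=1900842429486+12·411016633391=6833042030178 | T(21,13)=411016633391+13·61068660380=1204909218331 | T(21,14)=61068660380+14·6302524580=149304004500 | T(21,15)=6302524580+15·452329200=13087462580
i=22: T(22,13)=6833042030178+13·1204909218331=22496861868481 | T(22,14)=1204909218331+14·149304004500=3295165281331 | T(22,15)=149304004500+15·13087462580=345615943200
i=23: T(23,14)=22496861868481+14·3295165281331=68629175807115 | T(23,15)=3295165281331+15·345615943200=8479404429331
Read S(23,14) = 68629175807115, S(23,15) = 8479404429331.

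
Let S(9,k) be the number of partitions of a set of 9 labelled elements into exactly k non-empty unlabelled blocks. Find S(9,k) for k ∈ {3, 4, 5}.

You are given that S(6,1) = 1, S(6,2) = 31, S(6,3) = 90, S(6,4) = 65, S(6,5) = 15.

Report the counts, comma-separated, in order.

r7: T_7,1=1×1+0=1; T_7,2=2×31+1=63; T_7,3=3×90+31=301; T_7,4=4×65+90=350; T_7,5=5×15+65=140
r8: T_8,2=2×63+1=127; T_8,3=3×301+63=966; T_8,4=4×350+301=1701; T_8,5=5×140+350=1050
r9: T_9,3=3×966+127=3025; T_9,4=4×1701+966=7770; T_9,5=5×1050+1701=6951
Read S(9,3) = 3025, S(9,4) = 7770, S(9,5) = 6951.

3025, 7770, 6951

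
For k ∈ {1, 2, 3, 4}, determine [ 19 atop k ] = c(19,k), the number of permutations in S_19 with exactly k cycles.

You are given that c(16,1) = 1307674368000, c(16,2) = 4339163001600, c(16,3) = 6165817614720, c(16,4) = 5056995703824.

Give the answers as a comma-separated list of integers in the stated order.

6402373705728000, 22376988058521600, 34012249593822720, 30321254007719424

@17  (17,1):1307674368000·16+0→20922789888000, (17,2):4339163001600·16+1307674368000→70734282393600, (17,3):6165817614720·16+4339163001600→102992244837120, (17,4):5056995703824·16+6165817614720→87077748875904
@18  (18,1):20922789888000·17+0→355687428096000, (18,2):70734282393600·17+20922789888000→1223405590579200, (18,3):102992244837120·17+70734282393600→1821602444624640, (18,4):87077748875904·17+102992244837120→1583313975727488
@19  (19,1):355687428096000·18+0→6402373705728000, (19,2):1223405590579200·18+355687428096000→22376988058521600, (19,3):1821602444624640·18+1223405590579200→34012249593822720, (19,4):1583313975727488·18+1821602444624640→30321254007719424
Read c(19,1) = 6402373705728000, c(19,2) = 22376988058521600, c(19,3) = 34012249593822720, c(19,4) = 30321254007719424.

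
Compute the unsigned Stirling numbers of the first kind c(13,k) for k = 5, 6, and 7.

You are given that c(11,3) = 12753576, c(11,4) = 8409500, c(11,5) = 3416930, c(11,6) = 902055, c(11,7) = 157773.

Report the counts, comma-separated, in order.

row 12: T[12][4]=11·8409500+12753576=105258076  T[12][5]=11·3416930+8409500=45995730  T[12][6]=11·902055+3416930=13339535  T[12][7]=11·157773+902055=2637558
row 13: T[13][5]=12·45995730+105258076=657206836  T[13][6]=12·13339535+45995730=206070150  T[13][7]=12·2637558+13339535=44990231
Read c(13,5) = 657206836, c(13,6) = 206070150, c(13,7) = 44990231.

657206836, 206070150, 44990231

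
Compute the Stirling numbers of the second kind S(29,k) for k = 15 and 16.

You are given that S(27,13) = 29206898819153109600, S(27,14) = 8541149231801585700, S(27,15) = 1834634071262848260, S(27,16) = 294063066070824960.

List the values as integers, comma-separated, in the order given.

@28  (28,14):8541149231801585700·14+29206898819153109600→148782988064375309400, (28,15):1834634071262848260·15+8541149231801585700→36060660300744309600, (28,16):294063066070824960·16+1834634071262848260→6539643128396047620
@29  (29,15):36060660300744309600·15+148782988064375309400→689692892575539953400, (29,16):6539643128396047620·16+36060660300744309600→140694950355081071520
Read S(29,15) = 689692892575539953400, S(29,16) = 140694950355081071520.

689692892575539953400, 140694950355081071520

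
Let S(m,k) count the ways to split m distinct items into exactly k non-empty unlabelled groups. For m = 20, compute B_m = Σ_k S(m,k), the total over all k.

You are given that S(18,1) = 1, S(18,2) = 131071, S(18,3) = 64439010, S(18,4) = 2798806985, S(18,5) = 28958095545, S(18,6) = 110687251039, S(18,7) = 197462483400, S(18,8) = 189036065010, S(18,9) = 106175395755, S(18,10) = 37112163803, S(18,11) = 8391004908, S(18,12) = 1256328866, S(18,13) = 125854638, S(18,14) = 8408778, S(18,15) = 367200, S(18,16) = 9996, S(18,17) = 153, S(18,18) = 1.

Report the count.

51724158235372

r19: T_19,1=1×1+0=1; T_19,2=2×131071+1=262143; T_19,3=3×64439010+131071=193448101; T_19,4=4×2798806985+64439010=11259666950; T_19,5=5×28958095545+2798806985=147589284710; T_19,6=6×110687251039+28958095545=693081601779; T_19,7=7×197462483400+110687251039=1492924634839; T_19,8=8×189036065010+197462483400=1709751003480; T_19,9=9×106175395755+189036065010=1144614626805; T_19,10=10×37112163803+106175395755=477297033785; T_19,11=11×8391004908+37112163803=129413217791; T_19,12=12×1256328866+8391004908=23466951300; T_19,13=13×125854638+1256328866=2892439160; T_19,14=14×8408778+125854638=243577530; T_19,15=15×367200+8408778=13916778; T_19,16=16×9996+367200=527136; T_19,17=17×153+9996=12597; T_19,18=18×1+153=171; T_19,19=19×0+1=1
r20: T_20,1=1×1+0=1; T_20,2=2×262143+1=524287; T_20,3=3×193448101+262143=580606446; T_20,4=4×11259666950+193448101=45232115901; T_20,5=5×147589284710+11259666950=749206090500; T_20,6=6×693081601779+147589284710=4306078895384; T_20,7=7×1492924634839+693081601779=11143554045652; T_20,8=8×1709751003480+1492924634839=15170932662679; T_20,9=9×1144614626805+1709751003480=12011282644725; T_20,10=10×477297033785+1144614626805=5917584964655; T_20,11=11×129413217791+477297033785=1900842429486; T_20,12=12×23466951300+129413217791=411016633391; T_20,13=13×2892439160+23466951300=61068660380; T_20,14=14×243577530+2892439160=6302524580; T_20,15=15×13916778+243577530=452329200; T_20,16=16×527136+13916778=22350954; T_20,17=17×12597+527136=741285; T_20,18=18×171+12597=15675; T_20,19=19×1+171=190; T_20,20=20×0+1=1
B_20 = ΣS(20,k) = 1+524287+580606446+45232115901+749206090500+4306078895384+11143554045652+15170932662679+12011282644725+5917584964655+1900842429486+411016633391+61068660380+6302524580+452329200+22350954+741285+15675+190+1 = 51724158235372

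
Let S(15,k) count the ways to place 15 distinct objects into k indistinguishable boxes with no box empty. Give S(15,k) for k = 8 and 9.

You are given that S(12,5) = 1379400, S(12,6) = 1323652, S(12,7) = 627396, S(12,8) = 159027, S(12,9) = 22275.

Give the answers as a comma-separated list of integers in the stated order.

216627840, 67128490

i=13: T(13,6)=1379400+6·1323652=9321312 | T(13,7)=1323652+7·627396=5715424 | T(13,8)=627396+8·159027=1899612 | T(13,9)=159027+9·22275=359502
i=14: T(14,7)=9321312+7·5715424=49329280 | T(14,8)=5715424+8·1899612=20912320 | T(14,9)=1899612+9·359502=5135130
i=15: T(15,8)=49329280+8·20912320=216627840 | T(15,9)=20912320+9·5135130=67128490
Read S(15,8) = 216627840, S(15,9) = 67128490.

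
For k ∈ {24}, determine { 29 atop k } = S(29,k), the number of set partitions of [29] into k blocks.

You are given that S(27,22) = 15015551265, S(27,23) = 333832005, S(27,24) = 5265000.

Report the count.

i=28: T(28,23)=15015551265+23·333832005=22693687380 | T(28,24)=333832005+24·5265000=460192005
i=29: T(29,24)=22693687380+24·460192005=33738295500
Read S(29,24) = 33738295500.

33738295500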